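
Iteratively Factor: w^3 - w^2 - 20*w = (w + 4)*(w^2 - 5*w) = w*(w + 4)*(w - 5)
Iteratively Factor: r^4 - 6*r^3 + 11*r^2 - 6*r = (r - 1)*(r^3 - 5*r^2 + 6*r) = (r - 3)*(r - 1)*(r^2 - 2*r) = r*(r - 3)*(r - 1)*(r - 2)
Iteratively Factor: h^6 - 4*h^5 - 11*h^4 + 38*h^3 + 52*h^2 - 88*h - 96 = (h - 3)*(h^5 - h^4 - 14*h^3 - 4*h^2 + 40*h + 32) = (h - 3)*(h + 2)*(h^4 - 3*h^3 - 8*h^2 + 12*h + 16) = (h - 3)*(h + 1)*(h + 2)*(h^3 - 4*h^2 - 4*h + 16) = (h - 3)*(h + 1)*(h + 2)^2*(h^2 - 6*h + 8) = (h - 3)*(h - 2)*(h + 1)*(h + 2)^2*(h - 4)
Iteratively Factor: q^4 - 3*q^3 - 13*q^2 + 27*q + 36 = (q + 1)*(q^3 - 4*q^2 - 9*q + 36) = (q + 1)*(q + 3)*(q^2 - 7*q + 12) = (q - 3)*(q + 1)*(q + 3)*(q - 4)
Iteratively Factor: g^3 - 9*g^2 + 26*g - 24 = (g - 4)*(g^2 - 5*g + 6) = (g - 4)*(g - 3)*(g - 2)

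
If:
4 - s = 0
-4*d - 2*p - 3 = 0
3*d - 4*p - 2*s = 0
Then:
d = 2/11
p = -41/22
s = 4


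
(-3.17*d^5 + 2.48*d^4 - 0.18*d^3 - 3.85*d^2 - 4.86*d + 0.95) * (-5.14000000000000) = 16.2938*d^5 - 12.7472*d^4 + 0.9252*d^3 + 19.789*d^2 + 24.9804*d - 4.883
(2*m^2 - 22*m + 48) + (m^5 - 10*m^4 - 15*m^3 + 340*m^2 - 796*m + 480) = m^5 - 10*m^4 - 15*m^3 + 342*m^2 - 818*m + 528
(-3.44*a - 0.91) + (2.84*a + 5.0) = 4.09 - 0.6*a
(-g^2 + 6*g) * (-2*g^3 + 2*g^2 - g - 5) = 2*g^5 - 14*g^4 + 13*g^3 - g^2 - 30*g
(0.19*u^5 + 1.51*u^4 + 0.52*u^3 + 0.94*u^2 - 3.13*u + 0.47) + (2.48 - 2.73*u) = 0.19*u^5 + 1.51*u^4 + 0.52*u^3 + 0.94*u^2 - 5.86*u + 2.95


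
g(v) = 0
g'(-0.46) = 0.00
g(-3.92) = 0.00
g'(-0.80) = 0.00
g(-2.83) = 0.00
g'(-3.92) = 0.00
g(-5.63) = 0.00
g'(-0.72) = 0.00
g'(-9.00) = 0.00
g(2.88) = 0.00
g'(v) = 0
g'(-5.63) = 0.00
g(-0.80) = 0.00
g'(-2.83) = 0.00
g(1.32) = 0.00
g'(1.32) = 0.00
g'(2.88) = 0.00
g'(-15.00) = 0.00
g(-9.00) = 0.00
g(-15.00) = 0.00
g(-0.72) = 0.00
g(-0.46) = 0.00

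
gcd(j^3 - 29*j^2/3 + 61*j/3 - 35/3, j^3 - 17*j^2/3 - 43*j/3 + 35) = j^2 - 26*j/3 + 35/3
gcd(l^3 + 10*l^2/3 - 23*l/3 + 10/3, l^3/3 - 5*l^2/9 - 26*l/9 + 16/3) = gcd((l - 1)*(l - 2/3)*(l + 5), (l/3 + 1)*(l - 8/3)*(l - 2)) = 1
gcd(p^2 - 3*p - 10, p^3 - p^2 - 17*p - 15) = p - 5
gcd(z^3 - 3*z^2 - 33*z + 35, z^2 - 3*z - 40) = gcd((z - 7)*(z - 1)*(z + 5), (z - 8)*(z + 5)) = z + 5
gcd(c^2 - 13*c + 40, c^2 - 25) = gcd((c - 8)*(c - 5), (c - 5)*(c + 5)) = c - 5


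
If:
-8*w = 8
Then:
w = -1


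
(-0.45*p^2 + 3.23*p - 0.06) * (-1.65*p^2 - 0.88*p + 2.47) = 0.7425*p^4 - 4.9335*p^3 - 3.8549*p^2 + 8.0309*p - 0.1482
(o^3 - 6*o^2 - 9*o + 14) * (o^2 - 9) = o^5 - 6*o^4 - 18*o^3 + 68*o^2 + 81*o - 126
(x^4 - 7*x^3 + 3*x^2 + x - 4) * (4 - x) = -x^5 + 11*x^4 - 31*x^3 + 11*x^2 + 8*x - 16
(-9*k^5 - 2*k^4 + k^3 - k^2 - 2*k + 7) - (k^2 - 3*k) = -9*k^5 - 2*k^4 + k^3 - 2*k^2 + k + 7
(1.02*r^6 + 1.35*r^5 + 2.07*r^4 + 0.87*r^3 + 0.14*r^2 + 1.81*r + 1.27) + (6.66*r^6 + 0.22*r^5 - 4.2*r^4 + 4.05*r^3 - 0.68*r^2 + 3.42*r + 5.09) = 7.68*r^6 + 1.57*r^5 - 2.13*r^4 + 4.92*r^3 - 0.54*r^2 + 5.23*r + 6.36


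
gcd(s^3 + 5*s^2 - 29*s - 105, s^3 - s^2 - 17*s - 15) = s^2 - 2*s - 15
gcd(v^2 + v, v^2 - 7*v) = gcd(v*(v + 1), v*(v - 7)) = v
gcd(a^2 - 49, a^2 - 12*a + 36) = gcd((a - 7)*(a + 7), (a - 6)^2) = 1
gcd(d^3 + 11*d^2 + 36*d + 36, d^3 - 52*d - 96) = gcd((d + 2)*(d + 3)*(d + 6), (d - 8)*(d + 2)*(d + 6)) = d^2 + 8*d + 12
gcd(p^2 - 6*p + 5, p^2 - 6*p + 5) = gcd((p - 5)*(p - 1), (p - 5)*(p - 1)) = p^2 - 6*p + 5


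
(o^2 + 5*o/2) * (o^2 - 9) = o^4 + 5*o^3/2 - 9*o^2 - 45*o/2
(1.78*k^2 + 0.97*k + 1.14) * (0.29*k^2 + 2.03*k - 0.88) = 0.5162*k^4 + 3.8947*k^3 + 0.7333*k^2 + 1.4606*k - 1.0032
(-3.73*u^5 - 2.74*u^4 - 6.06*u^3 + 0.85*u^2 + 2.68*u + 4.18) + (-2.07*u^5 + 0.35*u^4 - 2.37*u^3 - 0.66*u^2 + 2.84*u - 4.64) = -5.8*u^5 - 2.39*u^4 - 8.43*u^3 + 0.19*u^2 + 5.52*u - 0.46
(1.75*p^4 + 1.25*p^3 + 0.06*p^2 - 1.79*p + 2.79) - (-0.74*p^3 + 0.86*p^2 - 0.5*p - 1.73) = 1.75*p^4 + 1.99*p^3 - 0.8*p^2 - 1.29*p + 4.52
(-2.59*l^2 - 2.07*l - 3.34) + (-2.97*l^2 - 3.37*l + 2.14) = -5.56*l^2 - 5.44*l - 1.2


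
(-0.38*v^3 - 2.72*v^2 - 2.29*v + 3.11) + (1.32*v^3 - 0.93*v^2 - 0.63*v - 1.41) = 0.94*v^3 - 3.65*v^2 - 2.92*v + 1.7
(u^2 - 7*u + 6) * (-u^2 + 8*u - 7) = -u^4 + 15*u^3 - 69*u^2 + 97*u - 42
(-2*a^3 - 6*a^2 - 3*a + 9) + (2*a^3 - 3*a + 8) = -6*a^2 - 6*a + 17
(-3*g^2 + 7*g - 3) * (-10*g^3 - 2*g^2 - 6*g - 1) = 30*g^5 - 64*g^4 + 34*g^3 - 33*g^2 + 11*g + 3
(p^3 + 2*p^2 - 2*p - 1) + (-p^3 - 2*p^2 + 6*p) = 4*p - 1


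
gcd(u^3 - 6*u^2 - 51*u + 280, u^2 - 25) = u - 5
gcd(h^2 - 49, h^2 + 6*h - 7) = h + 7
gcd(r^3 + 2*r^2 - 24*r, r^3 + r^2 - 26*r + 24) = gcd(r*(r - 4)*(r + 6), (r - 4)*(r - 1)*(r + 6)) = r^2 + 2*r - 24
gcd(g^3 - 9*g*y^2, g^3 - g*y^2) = g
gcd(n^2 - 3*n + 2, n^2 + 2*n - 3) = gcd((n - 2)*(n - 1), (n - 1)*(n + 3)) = n - 1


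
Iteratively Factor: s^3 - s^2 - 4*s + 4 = (s + 2)*(s^2 - 3*s + 2) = (s - 1)*(s + 2)*(s - 2)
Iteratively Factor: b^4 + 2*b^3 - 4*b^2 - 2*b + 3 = (b + 1)*(b^3 + b^2 - 5*b + 3) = (b + 1)*(b + 3)*(b^2 - 2*b + 1) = (b - 1)*(b + 1)*(b + 3)*(b - 1)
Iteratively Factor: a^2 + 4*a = (a)*(a + 4)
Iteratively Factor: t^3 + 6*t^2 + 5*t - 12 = (t + 3)*(t^2 + 3*t - 4) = (t - 1)*(t + 3)*(t + 4)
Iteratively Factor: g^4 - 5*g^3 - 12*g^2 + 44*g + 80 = (g + 2)*(g^3 - 7*g^2 + 2*g + 40) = (g - 5)*(g + 2)*(g^2 - 2*g - 8) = (g - 5)*(g - 4)*(g + 2)*(g + 2)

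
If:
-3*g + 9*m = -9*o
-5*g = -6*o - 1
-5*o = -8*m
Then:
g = 13/49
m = 5/147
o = 8/147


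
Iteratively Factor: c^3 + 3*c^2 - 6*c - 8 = (c - 2)*(c^2 + 5*c + 4) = (c - 2)*(c + 4)*(c + 1)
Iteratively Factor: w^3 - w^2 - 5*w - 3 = (w - 3)*(w^2 + 2*w + 1) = (w - 3)*(w + 1)*(w + 1)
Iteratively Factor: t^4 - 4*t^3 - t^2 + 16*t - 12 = (t + 2)*(t^3 - 6*t^2 + 11*t - 6) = (t - 1)*(t + 2)*(t^2 - 5*t + 6) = (t - 3)*(t - 1)*(t + 2)*(t - 2)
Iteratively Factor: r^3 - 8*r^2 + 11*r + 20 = (r - 4)*(r^2 - 4*r - 5) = (r - 5)*(r - 4)*(r + 1)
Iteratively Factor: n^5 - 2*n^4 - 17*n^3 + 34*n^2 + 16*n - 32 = (n + 1)*(n^4 - 3*n^3 - 14*n^2 + 48*n - 32) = (n - 2)*(n + 1)*(n^3 - n^2 - 16*n + 16) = (n - 2)*(n - 1)*(n + 1)*(n^2 - 16) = (n - 4)*(n - 2)*(n - 1)*(n + 1)*(n + 4)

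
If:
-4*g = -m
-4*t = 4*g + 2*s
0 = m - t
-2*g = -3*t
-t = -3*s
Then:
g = 0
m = 0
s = 0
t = 0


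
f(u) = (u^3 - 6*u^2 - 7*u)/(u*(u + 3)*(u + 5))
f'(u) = (3*u^2 - 12*u - 7)/(u*(u + 3)*(u + 5)) - (u^3 - 6*u^2 - 7*u)/(u*(u + 3)*(u + 5)^2) - (u^3 - 6*u^2 - 7*u)/(u*(u + 3)^2*(u + 5)) - (u^3 - 6*u^2 - 7*u)/(u^2*(u + 3)*(u + 5))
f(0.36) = -0.50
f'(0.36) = -0.05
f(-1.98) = 2.86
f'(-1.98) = -6.98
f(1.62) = -0.46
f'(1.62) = 0.08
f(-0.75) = -0.20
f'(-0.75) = -0.65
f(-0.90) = -0.09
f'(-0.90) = -0.84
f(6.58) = -0.03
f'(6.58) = 0.07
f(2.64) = -0.37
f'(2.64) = 0.10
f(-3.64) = -32.27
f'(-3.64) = -11.44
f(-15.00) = 2.57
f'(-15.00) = 0.17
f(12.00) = 0.25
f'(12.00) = 0.04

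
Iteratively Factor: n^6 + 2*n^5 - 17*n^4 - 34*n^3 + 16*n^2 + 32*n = (n + 2)*(n^5 - 17*n^3 + 16*n) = (n - 1)*(n + 2)*(n^4 + n^3 - 16*n^2 - 16*n) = (n - 4)*(n - 1)*(n + 2)*(n^3 + 5*n^2 + 4*n) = (n - 4)*(n - 1)*(n + 2)*(n + 4)*(n^2 + n) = n*(n - 4)*(n - 1)*(n + 2)*(n + 4)*(n + 1)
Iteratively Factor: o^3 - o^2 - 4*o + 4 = (o + 2)*(o^2 - 3*o + 2) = (o - 2)*(o + 2)*(o - 1)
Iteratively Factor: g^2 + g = (g)*(g + 1)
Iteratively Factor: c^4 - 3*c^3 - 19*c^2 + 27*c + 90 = (c - 5)*(c^3 + 2*c^2 - 9*c - 18) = (c - 5)*(c - 3)*(c^2 + 5*c + 6) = (c - 5)*(c - 3)*(c + 2)*(c + 3)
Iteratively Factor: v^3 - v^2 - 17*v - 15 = (v + 3)*(v^2 - 4*v - 5) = (v - 5)*(v + 3)*(v + 1)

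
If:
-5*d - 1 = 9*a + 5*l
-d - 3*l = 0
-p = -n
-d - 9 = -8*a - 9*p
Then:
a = 87/107 - 90*p/107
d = 243*p/107 - 267/107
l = 89/107 - 81*p/107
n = p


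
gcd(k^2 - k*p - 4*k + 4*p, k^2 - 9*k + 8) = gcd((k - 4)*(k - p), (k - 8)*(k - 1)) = 1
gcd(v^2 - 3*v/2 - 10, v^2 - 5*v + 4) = v - 4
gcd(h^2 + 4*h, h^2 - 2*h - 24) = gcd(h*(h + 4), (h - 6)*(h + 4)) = h + 4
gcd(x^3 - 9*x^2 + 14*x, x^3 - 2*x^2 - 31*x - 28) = x - 7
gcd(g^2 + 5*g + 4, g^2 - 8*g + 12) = 1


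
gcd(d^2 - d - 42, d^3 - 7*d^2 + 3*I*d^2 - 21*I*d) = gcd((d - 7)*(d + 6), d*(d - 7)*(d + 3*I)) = d - 7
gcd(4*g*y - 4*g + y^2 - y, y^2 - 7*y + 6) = y - 1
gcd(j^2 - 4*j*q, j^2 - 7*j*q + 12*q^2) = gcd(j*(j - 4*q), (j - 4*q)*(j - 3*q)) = -j + 4*q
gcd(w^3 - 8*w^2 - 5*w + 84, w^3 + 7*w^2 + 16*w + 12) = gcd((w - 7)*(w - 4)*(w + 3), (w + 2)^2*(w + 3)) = w + 3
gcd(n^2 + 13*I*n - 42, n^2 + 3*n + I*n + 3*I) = 1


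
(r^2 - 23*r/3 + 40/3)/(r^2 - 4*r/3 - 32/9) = 3*(r - 5)/(3*r + 4)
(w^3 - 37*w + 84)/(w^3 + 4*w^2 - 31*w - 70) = (w^2 - 7*w + 12)/(w^2 - 3*w - 10)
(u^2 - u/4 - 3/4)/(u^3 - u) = (u + 3/4)/(u*(u + 1))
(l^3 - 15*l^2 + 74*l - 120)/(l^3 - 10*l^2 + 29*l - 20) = (l - 6)/(l - 1)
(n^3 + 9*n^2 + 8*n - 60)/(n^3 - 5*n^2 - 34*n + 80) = (n + 6)/(n - 8)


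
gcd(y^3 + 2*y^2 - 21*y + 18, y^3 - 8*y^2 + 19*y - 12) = y^2 - 4*y + 3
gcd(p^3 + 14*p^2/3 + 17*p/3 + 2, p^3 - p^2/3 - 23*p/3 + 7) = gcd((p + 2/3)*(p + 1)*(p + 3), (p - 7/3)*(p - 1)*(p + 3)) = p + 3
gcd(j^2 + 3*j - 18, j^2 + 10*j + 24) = j + 6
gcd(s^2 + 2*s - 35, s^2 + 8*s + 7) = s + 7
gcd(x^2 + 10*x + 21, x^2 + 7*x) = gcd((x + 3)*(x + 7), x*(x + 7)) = x + 7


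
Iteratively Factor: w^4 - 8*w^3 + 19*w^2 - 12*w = (w - 3)*(w^3 - 5*w^2 + 4*w) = (w - 3)*(w - 1)*(w^2 - 4*w) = w*(w - 3)*(w - 1)*(w - 4)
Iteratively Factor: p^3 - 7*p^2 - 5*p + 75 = (p - 5)*(p^2 - 2*p - 15) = (p - 5)*(p + 3)*(p - 5)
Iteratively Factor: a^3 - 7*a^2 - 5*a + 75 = (a - 5)*(a^2 - 2*a - 15) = (a - 5)^2*(a + 3)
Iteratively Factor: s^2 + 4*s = (s + 4)*(s)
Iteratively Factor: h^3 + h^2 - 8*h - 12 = (h + 2)*(h^2 - h - 6) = (h + 2)^2*(h - 3)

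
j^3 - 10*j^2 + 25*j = j*(j - 5)^2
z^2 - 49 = (z - 7)*(z + 7)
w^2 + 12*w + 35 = (w + 5)*(w + 7)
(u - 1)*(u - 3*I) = u^2 - u - 3*I*u + 3*I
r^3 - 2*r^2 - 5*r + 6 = (r - 3)*(r - 1)*(r + 2)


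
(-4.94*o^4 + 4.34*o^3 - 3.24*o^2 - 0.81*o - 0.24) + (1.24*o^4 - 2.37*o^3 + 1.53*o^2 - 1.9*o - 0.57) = -3.7*o^4 + 1.97*o^3 - 1.71*o^2 - 2.71*o - 0.81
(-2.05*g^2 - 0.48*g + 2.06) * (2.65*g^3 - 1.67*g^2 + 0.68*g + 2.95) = -5.4325*g^5 + 2.1515*g^4 + 4.8666*g^3 - 9.8141*g^2 - 0.0151999999999999*g + 6.077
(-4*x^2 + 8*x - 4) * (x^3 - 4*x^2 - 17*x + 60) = -4*x^5 + 24*x^4 + 32*x^3 - 360*x^2 + 548*x - 240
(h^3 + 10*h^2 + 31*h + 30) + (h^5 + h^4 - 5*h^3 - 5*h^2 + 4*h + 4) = h^5 + h^4 - 4*h^3 + 5*h^2 + 35*h + 34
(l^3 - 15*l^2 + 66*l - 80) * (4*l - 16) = 4*l^4 - 76*l^3 + 504*l^2 - 1376*l + 1280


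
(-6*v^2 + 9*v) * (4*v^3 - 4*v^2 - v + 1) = -24*v^5 + 60*v^4 - 30*v^3 - 15*v^2 + 9*v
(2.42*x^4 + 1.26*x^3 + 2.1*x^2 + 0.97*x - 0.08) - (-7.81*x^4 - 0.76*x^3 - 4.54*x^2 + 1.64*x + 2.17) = 10.23*x^4 + 2.02*x^3 + 6.64*x^2 - 0.67*x - 2.25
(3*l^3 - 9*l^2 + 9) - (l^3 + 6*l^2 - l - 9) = 2*l^3 - 15*l^2 + l + 18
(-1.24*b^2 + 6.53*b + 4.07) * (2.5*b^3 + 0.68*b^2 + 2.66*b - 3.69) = -3.1*b^5 + 15.4818*b^4 + 11.317*b^3 + 24.713*b^2 - 13.2695*b - 15.0183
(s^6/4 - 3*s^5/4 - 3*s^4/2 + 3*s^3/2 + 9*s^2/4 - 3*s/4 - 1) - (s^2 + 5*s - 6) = s^6/4 - 3*s^5/4 - 3*s^4/2 + 3*s^3/2 + 5*s^2/4 - 23*s/4 + 5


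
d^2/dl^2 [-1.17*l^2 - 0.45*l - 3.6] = -2.34000000000000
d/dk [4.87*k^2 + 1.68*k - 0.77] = 9.74*k + 1.68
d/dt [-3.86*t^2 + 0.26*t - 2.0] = 0.26 - 7.72*t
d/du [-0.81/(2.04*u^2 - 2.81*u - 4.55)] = (3.3048*u - 2.2761)/(-2.04*u^2 + 2.81*u + 4.55)^2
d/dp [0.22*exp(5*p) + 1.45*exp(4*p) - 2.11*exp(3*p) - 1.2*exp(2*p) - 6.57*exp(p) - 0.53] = (1.1*exp(4*p) + 5.8*exp(3*p) - 6.33*exp(2*p) - 2.4*exp(p) - 6.57)*exp(p)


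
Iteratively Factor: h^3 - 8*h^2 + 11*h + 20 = (h - 4)*(h^2 - 4*h - 5) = (h - 4)*(h + 1)*(h - 5)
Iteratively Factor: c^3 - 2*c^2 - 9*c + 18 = (c - 3)*(c^2 + c - 6) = (c - 3)*(c - 2)*(c + 3)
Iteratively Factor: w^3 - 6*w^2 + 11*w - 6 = (w - 3)*(w^2 - 3*w + 2) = (w - 3)*(w - 1)*(w - 2)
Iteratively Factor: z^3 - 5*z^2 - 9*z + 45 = (z + 3)*(z^2 - 8*z + 15) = (z - 5)*(z + 3)*(z - 3)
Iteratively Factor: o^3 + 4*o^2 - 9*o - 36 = (o + 4)*(o^2 - 9) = (o - 3)*(o + 4)*(o + 3)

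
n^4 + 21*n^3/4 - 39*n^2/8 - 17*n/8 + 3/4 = (n - 1)*(n - 1/4)*(n + 1/2)*(n + 6)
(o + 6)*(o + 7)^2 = o^3 + 20*o^2 + 133*o + 294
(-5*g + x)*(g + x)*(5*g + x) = -25*g^3 - 25*g^2*x + g*x^2 + x^3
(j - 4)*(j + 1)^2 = j^3 - 2*j^2 - 7*j - 4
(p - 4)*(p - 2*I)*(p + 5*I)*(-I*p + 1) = -I*p^4 + 4*p^3 + 4*I*p^3 - 16*p^2 - 7*I*p^2 + 10*p + 28*I*p - 40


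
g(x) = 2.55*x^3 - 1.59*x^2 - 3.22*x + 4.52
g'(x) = 7.65*x^2 - 3.18*x - 3.22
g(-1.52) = -3.21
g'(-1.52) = 19.29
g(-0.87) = 4.44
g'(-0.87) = 5.34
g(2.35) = 21.27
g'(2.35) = 31.55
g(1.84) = 9.10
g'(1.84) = 16.83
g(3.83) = 112.13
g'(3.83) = 96.82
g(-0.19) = 5.06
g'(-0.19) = -2.34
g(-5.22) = -384.70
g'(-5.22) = 221.83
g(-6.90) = -886.66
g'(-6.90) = 382.94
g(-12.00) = -4592.20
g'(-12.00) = 1136.54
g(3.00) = 49.40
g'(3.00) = 56.09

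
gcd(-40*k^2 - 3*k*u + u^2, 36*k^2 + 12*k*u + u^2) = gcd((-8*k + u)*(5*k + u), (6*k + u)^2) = 1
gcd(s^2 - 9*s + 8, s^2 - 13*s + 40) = s - 8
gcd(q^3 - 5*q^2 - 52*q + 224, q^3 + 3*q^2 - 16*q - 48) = q - 4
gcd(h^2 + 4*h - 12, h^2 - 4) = h - 2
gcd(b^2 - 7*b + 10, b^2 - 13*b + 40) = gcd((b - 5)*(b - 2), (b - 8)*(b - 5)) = b - 5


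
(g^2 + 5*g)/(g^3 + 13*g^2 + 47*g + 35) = g/(g^2 + 8*g + 7)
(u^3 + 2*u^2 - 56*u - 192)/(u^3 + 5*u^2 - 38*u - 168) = (u^2 - 2*u - 48)/(u^2 + u - 42)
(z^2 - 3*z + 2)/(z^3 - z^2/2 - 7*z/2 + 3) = 2*(z - 2)/(2*z^2 + z - 6)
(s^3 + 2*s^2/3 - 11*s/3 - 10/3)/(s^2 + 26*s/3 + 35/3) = (s^2 - s - 2)/(s + 7)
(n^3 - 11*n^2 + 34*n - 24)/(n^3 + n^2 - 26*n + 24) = (n - 6)/(n + 6)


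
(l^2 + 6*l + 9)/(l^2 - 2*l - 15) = (l + 3)/(l - 5)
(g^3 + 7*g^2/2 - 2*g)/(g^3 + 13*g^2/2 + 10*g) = (2*g - 1)/(2*g + 5)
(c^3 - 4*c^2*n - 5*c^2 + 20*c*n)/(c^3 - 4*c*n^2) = (c^2 - 4*c*n - 5*c + 20*n)/(c^2 - 4*n^2)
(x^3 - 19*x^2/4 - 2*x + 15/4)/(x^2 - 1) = (4*x^2 - 23*x + 15)/(4*(x - 1))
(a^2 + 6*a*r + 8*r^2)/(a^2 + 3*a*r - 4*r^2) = (-a - 2*r)/(-a + r)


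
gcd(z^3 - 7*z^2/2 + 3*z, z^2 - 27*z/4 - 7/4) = 1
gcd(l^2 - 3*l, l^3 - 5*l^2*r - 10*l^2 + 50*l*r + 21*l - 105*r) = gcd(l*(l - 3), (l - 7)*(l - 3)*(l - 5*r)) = l - 3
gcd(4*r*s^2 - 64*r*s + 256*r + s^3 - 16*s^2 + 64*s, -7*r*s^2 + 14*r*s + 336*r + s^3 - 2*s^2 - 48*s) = s - 8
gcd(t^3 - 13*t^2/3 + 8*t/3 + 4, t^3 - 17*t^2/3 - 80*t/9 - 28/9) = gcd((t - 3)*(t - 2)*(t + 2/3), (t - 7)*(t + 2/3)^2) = t + 2/3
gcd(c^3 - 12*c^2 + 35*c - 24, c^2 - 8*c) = c - 8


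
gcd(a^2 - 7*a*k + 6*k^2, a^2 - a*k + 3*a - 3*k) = a - k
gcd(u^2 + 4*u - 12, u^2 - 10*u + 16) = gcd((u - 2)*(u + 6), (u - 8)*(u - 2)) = u - 2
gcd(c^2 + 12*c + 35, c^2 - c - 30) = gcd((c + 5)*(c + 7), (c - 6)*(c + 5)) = c + 5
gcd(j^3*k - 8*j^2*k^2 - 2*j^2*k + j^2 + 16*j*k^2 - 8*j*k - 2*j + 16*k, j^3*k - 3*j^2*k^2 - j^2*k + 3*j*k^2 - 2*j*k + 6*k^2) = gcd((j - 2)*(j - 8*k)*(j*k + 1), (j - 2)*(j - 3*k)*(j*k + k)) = j - 2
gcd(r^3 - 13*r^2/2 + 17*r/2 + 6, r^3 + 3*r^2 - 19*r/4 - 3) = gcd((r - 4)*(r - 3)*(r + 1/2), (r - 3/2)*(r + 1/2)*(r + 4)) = r + 1/2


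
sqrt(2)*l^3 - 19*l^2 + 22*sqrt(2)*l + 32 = (l - 8*sqrt(2))*(l - 2*sqrt(2))*(sqrt(2)*l + 1)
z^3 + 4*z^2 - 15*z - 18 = (z - 3)*(z + 1)*(z + 6)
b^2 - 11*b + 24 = (b - 8)*(b - 3)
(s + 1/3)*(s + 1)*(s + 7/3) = s^3 + 11*s^2/3 + 31*s/9 + 7/9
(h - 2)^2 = h^2 - 4*h + 4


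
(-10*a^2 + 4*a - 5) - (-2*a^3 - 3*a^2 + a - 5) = 2*a^3 - 7*a^2 + 3*a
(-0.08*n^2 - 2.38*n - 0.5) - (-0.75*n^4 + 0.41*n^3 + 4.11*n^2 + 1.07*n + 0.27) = 0.75*n^4 - 0.41*n^3 - 4.19*n^2 - 3.45*n - 0.77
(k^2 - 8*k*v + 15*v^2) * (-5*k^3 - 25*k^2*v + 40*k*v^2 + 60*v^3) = -5*k^5 + 15*k^4*v + 165*k^3*v^2 - 635*k^2*v^3 + 120*k*v^4 + 900*v^5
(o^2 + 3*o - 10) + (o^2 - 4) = 2*o^2 + 3*o - 14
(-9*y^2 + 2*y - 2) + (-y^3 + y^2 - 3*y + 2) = -y^3 - 8*y^2 - y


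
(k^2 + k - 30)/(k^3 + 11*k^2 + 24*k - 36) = (k - 5)/(k^2 + 5*k - 6)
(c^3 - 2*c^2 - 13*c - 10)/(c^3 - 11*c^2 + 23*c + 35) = (c + 2)/(c - 7)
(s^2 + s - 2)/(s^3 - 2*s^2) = (s^2 + s - 2)/(s^2*(s - 2))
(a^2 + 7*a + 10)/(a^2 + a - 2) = (a + 5)/(a - 1)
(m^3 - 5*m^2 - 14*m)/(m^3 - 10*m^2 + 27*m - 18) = m*(m^2 - 5*m - 14)/(m^3 - 10*m^2 + 27*m - 18)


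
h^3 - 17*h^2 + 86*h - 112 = (h - 8)*(h - 7)*(h - 2)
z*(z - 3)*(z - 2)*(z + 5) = z^4 - 19*z^2 + 30*z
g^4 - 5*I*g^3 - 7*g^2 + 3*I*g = g*(g - 3*I)*(g - I)^2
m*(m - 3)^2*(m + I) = m^4 - 6*m^3 + I*m^3 + 9*m^2 - 6*I*m^2 + 9*I*m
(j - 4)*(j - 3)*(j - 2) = j^3 - 9*j^2 + 26*j - 24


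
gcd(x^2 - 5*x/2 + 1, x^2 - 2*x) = x - 2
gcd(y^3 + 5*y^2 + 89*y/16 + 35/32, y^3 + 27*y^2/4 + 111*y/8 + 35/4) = y^2 + 19*y/4 + 35/8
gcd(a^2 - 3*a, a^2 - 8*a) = a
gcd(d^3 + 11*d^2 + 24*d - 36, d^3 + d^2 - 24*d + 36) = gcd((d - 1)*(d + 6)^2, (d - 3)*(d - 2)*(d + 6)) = d + 6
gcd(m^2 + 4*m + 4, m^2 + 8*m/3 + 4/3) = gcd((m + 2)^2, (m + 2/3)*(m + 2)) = m + 2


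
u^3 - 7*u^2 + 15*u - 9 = (u - 3)^2*(u - 1)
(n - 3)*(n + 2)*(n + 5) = n^3 + 4*n^2 - 11*n - 30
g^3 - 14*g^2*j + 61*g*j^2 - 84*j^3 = (g - 7*j)*(g - 4*j)*(g - 3*j)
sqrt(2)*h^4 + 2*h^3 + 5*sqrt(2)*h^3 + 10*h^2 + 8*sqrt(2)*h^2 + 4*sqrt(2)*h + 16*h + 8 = (h + 2)^2*(h + sqrt(2))*(sqrt(2)*h + sqrt(2))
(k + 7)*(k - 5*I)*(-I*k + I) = -I*k^3 - 5*k^2 - 6*I*k^2 - 30*k + 7*I*k + 35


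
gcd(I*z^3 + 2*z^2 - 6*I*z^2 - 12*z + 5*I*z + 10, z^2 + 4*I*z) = 1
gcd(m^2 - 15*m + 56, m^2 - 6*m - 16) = m - 8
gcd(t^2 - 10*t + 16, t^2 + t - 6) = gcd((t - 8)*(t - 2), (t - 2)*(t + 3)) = t - 2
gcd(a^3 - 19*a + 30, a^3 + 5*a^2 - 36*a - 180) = a + 5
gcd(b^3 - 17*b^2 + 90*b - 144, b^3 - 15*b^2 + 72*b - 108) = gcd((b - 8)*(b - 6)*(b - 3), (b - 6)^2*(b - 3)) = b^2 - 9*b + 18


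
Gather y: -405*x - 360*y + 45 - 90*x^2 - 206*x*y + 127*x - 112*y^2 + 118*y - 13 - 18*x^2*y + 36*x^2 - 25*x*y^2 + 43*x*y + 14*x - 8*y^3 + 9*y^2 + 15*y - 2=-54*x^2 - 264*x - 8*y^3 + y^2*(-25*x - 103) + y*(-18*x^2 - 163*x - 227) + 30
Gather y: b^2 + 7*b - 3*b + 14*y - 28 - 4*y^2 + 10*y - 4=b^2 + 4*b - 4*y^2 + 24*y - 32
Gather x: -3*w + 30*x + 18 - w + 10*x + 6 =-4*w + 40*x + 24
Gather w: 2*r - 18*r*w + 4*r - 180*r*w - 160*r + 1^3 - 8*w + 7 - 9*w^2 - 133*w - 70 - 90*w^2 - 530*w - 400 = -154*r - 99*w^2 + w*(-198*r - 671) - 462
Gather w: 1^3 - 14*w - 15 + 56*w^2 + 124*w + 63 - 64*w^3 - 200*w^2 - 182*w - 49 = -64*w^3 - 144*w^2 - 72*w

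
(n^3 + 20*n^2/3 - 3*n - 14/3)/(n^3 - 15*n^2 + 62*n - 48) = (3*n^2 + 23*n + 14)/(3*(n^2 - 14*n + 48))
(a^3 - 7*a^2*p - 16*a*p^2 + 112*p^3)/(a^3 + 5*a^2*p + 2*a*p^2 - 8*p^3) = (-a^2 + 11*a*p - 28*p^2)/(-a^2 - a*p + 2*p^2)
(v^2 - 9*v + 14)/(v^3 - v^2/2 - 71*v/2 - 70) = 2*(v - 2)/(2*v^2 + 13*v + 20)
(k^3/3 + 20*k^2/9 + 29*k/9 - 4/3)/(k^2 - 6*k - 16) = (-3*k^3 - 20*k^2 - 29*k + 12)/(9*(-k^2 + 6*k + 16))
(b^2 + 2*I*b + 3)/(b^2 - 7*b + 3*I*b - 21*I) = (b - I)/(b - 7)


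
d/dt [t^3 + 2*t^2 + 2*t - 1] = 3*t^2 + 4*t + 2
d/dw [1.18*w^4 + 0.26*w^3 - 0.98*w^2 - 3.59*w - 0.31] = 4.72*w^3 + 0.78*w^2 - 1.96*w - 3.59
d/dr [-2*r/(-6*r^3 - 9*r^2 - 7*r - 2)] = 2*(-12*r^3 - 9*r^2 + 2)/(36*r^6 + 108*r^5 + 165*r^4 + 150*r^3 + 85*r^2 + 28*r + 4)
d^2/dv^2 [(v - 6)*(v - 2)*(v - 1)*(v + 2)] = 12*v^2 - 42*v + 4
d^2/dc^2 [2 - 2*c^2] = -4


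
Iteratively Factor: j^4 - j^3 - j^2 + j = (j)*(j^3 - j^2 - j + 1) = j*(j + 1)*(j^2 - 2*j + 1) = j*(j - 1)*(j + 1)*(j - 1)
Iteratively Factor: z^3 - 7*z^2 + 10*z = (z - 2)*(z^2 - 5*z) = (z - 5)*(z - 2)*(z)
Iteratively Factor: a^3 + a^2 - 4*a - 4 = (a - 2)*(a^2 + 3*a + 2) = (a - 2)*(a + 2)*(a + 1)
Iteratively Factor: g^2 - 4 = (g + 2)*(g - 2)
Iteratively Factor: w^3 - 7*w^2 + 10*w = (w)*(w^2 - 7*w + 10) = w*(w - 5)*(w - 2)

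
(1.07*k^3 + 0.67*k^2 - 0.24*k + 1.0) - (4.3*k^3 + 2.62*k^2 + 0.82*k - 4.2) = -3.23*k^3 - 1.95*k^2 - 1.06*k + 5.2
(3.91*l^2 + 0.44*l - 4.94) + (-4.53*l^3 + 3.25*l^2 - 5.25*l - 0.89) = -4.53*l^3 + 7.16*l^2 - 4.81*l - 5.83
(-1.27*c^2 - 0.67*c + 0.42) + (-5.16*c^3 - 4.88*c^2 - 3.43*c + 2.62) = -5.16*c^3 - 6.15*c^2 - 4.1*c + 3.04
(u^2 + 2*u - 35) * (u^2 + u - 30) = u^4 + 3*u^3 - 63*u^2 - 95*u + 1050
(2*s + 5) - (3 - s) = 3*s + 2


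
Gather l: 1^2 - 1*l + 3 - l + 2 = 6 - 2*l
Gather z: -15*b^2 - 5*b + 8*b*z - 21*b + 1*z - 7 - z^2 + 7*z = -15*b^2 - 26*b - z^2 + z*(8*b + 8) - 7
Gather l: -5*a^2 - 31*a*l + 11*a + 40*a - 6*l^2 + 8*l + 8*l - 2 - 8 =-5*a^2 + 51*a - 6*l^2 + l*(16 - 31*a) - 10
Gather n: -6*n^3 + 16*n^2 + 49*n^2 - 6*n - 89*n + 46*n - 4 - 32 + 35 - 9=-6*n^3 + 65*n^2 - 49*n - 10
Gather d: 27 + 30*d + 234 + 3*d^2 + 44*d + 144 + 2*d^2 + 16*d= 5*d^2 + 90*d + 405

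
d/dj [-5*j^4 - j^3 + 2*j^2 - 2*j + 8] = -20*j^3 - 3*j^2 + 4*j - 2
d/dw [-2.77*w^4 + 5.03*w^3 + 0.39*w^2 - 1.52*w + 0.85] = -11.08*w^3 + 15.09*w^2 + 0.78*w - 1.52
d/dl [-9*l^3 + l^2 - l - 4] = -27*l^2 + 2*l - 1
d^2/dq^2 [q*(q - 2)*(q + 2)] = 6*q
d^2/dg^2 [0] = 0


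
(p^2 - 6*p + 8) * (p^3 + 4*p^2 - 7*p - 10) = p^5 - 2*p^4 - 23*p^3 + 64*p^2 + 4*p - 80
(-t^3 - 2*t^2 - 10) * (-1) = t^3 + 2*t^2 + 10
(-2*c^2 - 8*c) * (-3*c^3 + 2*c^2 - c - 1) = 6*c^5 + 20*c^4 - 14*c^3 + 10*c^2 + 8*c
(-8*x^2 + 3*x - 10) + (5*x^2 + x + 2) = -3*x^2 + 4*x - 8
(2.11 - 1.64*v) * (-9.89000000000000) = 16.2196*v - 20.8679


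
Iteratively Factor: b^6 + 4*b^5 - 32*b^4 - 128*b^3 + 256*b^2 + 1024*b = (b + 4)*(b^5 - 32*b^3 + 256*b) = (b + 4)^2*(b^4 - 4*b^3 - 16*b^2 + 64*b) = b*(b + 4)^2*(b^3 - 4*b^2 - 16*b + 64) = b*(b + 4)^3*(b^2 - 8*b + 16) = b*(b - 4)*(b + 4)^3*(b - 4)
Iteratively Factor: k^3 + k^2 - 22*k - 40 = (k + 4)*(k^2 - 3*k - 10) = (k + 2)*(k + 4)*(k - 5)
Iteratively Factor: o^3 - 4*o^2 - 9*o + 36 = (o - 3)*(o^2 - o - 12) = (o - 3)*(o + 3)*(o - 4)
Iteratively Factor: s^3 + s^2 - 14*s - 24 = (s + 2)*(s^2 - s - 12) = (s - 4)*(s + 2)*(s + 3)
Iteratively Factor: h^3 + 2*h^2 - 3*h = (h + 3)*(h^2 - h) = (h - 1)*(h + 3)*(h)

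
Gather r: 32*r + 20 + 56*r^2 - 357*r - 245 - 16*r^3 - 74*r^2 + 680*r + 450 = -16*r^3 - 18*r^2 + 355*r + 225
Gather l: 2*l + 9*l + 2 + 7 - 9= 11*l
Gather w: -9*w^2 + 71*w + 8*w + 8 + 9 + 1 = -9*w^2 + 79*w + 18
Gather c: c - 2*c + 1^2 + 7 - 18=-c - 10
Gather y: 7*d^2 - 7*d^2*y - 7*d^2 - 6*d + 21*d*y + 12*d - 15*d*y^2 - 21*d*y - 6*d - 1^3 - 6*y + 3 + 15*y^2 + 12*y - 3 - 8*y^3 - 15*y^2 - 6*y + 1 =-7*d^2*y - 15*d*y^2 - 8*y^3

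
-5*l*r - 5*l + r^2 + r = (-5*l + r)*(r + 1)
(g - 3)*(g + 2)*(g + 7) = g^3 + 6*g^2 - 13*g - 42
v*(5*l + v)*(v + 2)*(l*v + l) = 5*l^2*v^3 + 15*l^2*v^2 + 10*l^2*v + l*v^4 + 3*l*v^3 + 2*l*v^2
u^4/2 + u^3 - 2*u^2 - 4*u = u*(u/2 + 1)*(u - 2)*(u + 2)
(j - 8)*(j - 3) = j^2 - 11*j + 24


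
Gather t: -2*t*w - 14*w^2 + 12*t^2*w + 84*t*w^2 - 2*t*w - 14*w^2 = 12*t^2*w + t*(84*w^2 - 4*w) - 28*w^2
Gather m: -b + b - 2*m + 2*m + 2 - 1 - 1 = 0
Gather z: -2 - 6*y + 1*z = -6*y + z - 2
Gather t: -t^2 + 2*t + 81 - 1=-t^2 + 2*t + 80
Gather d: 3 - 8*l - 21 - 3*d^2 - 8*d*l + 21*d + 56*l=-3*d^2 + d*(21 - 8*l) + 48*l - 18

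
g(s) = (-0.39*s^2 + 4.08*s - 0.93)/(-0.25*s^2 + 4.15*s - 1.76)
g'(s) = (4.08 - 0.78*s)/(-0.25*s^2 + 4.15*s - 1.76) + (0.5*s - 4.15)*(-0.39*s^2 + 4.08*s - 0.93)/(-0.25*s^2 + 4.15*s - 1.76)^2 = (-0.5985*s^2 + 0.907800000000002*s - 3.3213)/(0.0625*s^4 - 2.075*s^3 + 18.1025*s^2 - 14.608*s + 3.0976)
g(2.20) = 1.00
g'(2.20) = -0.11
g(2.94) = 0.93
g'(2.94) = -0.08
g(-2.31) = 0.98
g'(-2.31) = -0.05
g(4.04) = 0.84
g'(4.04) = -0.08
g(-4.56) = 1.07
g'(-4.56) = -0.03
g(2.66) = 0.95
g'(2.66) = -0.09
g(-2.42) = 0.99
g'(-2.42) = -0.05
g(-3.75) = 1.04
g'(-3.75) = -0.03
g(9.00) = 0.27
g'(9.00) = -0.19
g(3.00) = 0.92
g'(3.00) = -0.08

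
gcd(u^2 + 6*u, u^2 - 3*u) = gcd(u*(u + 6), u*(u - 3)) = u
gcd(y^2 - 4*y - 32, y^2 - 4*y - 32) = y^2 - 4*y - 32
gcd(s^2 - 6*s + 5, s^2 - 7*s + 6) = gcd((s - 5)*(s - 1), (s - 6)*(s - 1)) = s - 1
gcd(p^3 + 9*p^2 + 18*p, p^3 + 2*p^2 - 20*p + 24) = p + 6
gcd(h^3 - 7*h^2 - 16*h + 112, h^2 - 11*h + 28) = h^2 - 11*h + 28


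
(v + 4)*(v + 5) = v^2 + 9*v + 20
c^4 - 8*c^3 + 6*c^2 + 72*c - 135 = (c - 5)*(c - 3)^2*(c + 3)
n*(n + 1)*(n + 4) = n^3 + 5*n^2 + 4*n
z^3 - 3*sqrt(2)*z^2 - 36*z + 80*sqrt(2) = (z - 5*sqrt(2))*(z - 2*sqrt(2))*(z + 4*sqrt(2))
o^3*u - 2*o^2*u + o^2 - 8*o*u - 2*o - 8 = (o - 4)*(o + 2)*(o*u + 1)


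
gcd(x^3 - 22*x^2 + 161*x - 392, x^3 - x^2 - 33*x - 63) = x - 7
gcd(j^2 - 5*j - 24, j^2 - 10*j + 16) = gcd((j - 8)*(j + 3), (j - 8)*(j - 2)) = j - 8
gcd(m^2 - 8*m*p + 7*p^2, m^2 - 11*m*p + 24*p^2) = 1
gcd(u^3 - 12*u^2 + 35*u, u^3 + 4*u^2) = u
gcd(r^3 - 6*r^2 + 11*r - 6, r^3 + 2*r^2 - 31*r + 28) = r - 1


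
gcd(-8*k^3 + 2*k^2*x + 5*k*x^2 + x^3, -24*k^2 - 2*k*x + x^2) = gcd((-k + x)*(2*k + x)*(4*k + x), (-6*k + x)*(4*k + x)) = 4*k + x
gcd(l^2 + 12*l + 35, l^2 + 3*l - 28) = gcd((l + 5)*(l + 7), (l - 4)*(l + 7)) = l + 7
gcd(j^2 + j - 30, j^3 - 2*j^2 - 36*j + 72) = j + 6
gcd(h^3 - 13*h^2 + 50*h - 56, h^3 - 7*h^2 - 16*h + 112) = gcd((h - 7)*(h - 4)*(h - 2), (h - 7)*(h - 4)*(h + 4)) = h^2 - 11*h + 28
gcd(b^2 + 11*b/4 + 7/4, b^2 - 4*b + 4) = 1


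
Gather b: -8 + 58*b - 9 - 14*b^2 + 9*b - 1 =-14*b^2 + 67*b - 18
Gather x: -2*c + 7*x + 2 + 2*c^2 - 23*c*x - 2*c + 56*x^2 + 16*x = 2*c^2 - 4*c + 56*x^2 + x*(23 - 23*c) + 2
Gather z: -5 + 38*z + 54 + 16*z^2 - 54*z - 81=16*z^2 - 16*z - 32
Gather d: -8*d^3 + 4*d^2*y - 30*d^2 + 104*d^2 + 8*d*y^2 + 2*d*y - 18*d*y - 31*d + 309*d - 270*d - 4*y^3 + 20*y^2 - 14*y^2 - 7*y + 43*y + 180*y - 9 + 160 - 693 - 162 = -8*d^3 + d^2*(4*y + 74) + d*(8*y^2 - 16*y + 8) - 4*y^3 + 6*y^2 + 216*y - 704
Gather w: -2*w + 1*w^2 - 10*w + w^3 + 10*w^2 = w^3 + 11*w^2 - 12*w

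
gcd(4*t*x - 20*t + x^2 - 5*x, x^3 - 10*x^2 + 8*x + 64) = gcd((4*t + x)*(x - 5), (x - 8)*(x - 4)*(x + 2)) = 1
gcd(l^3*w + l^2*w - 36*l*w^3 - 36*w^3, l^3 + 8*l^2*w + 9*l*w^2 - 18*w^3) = l + 6*w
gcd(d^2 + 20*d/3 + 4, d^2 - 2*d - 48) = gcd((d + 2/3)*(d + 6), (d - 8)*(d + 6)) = d + 6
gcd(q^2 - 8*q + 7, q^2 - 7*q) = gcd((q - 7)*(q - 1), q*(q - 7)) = q - 7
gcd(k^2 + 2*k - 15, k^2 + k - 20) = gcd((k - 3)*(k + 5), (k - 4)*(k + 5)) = k + 5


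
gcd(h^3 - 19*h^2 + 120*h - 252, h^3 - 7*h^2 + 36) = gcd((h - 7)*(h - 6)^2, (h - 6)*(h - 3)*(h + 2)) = h - 6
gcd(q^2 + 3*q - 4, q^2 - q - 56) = 1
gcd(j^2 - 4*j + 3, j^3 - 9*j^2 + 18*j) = j - 3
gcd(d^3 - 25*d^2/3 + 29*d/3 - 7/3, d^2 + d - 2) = d - 1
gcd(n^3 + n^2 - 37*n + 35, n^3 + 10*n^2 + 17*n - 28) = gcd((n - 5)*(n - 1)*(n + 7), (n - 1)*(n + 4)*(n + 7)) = n^2 + 6*n - 7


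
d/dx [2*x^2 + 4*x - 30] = 4*x + 4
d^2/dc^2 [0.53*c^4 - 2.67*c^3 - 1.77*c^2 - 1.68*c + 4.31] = 6.36*c^2 - 16.02*c - 3.54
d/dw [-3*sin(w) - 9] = -3*cos(w)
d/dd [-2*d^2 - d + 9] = -4*d - 1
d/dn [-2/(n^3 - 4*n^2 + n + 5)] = 2*(3*n^2 - 8*n + 1)/(n^3 - 4*n^2 + n + 5)^2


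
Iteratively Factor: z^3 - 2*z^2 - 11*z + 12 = (z + 3)*(z^2 - 5*z + 4) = (z - 4)*(z + 3)*(z - 1)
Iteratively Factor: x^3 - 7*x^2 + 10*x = (x)*(x^2 - 7*x + 10) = x*(x - 5)*(x - 2)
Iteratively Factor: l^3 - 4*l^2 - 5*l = (l)*(l^2 - 4*l - 5) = l*(l - 5)*(l + 1)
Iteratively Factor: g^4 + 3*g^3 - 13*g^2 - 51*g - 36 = (g - 4)*(g^3 + 7*g^2 + 15*g + 9) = (g - 4)*(g + 1)*(g^2 + 6*g + 9) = (g - 4)*(g + 1)*(g + 3)*(g + 3)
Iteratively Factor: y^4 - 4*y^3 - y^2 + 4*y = (y)*(y^3 - 4*y^2 - y + 4) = y*(y + 1)*(y^2 - 5*y + 4) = y*(y - 1)*(y + 1)*(y - 4)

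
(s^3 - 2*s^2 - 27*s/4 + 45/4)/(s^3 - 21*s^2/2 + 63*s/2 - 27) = (s + 5/2)/(s - 6)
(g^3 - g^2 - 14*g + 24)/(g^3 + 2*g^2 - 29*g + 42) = (g + 4)/(g + 7)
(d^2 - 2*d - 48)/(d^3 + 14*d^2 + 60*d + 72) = (d - 8)/(d^2 + 8*d + 12)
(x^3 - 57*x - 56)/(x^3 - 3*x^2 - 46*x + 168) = (x^2 - 7*x - 8)/(x^2 - 10*x + 24)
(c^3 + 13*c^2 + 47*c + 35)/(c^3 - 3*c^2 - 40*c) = (c^2 + 8*c + 7)/(c*(c - 8))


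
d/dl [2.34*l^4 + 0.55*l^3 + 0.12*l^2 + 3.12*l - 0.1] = 9.36*l^3 + 1.65*l^2 + 0.24*l + 3.12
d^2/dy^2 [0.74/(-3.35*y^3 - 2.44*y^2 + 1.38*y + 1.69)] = ((14.874*y + 3.6112)*(3.35*y^3 + 2.44*y^2 - 1.38*y - 1.69) - 0.74*(10.05*y^2 + 4.88*y - 1.38)*(20.1*y^2 + 9.76*y - 2.76))/(3.35*y^3 + 2.44*y^2 - 1.38*y - 1.69)^3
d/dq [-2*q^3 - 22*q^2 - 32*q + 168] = -6*q^2 - 44*q - 32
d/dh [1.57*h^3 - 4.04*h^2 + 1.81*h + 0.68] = 4.71*h^2 - 8.08*h + 1.81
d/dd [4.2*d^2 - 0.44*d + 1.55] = 8.4*d - 0.44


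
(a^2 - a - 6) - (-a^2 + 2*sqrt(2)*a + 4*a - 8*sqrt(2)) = 2*a^2 - 5*a - 2*sqrt(2)*a - 6 + 8*sqrt(2)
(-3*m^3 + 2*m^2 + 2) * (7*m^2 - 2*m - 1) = -21*m^5 + 20*m^4 - m^3 + 12*m^2 - 4*m - 2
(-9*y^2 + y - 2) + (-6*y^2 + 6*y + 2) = -15*y^2 + 7*y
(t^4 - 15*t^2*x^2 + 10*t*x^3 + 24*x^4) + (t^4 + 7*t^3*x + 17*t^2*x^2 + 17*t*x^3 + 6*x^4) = 2*t^4 + 7*t^3*x + 2*t^2*x^2 + 27*t*x^3 + 30*x^4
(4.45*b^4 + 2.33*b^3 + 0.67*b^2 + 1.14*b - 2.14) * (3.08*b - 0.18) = 13.706*b^5 + 6.3754*b^4 + 1.6442*b^3 + 3.3906*b^2 - 6.7964*b + 0.3852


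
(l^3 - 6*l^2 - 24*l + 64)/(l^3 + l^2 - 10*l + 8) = (l - 8)/(l - 1)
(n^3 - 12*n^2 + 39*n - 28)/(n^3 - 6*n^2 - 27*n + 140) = (n - 1)/(n + 5)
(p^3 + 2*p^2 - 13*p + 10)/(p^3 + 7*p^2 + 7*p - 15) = (p - 2)/(p + 3)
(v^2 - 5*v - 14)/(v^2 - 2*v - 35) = (v + 2)/(v + 5)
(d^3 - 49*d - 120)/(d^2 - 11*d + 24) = (d^2 + 8*d + 15)/(d - 3)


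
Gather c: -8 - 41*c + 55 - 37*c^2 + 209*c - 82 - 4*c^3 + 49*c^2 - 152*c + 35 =-4*c^3 + 12*c^2 + 16*c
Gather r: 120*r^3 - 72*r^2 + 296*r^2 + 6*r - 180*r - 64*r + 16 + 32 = 120*r^3 + 224*r^2 - 238*r + 48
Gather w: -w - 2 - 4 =-w - 6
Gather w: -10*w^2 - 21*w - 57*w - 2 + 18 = -10*w^2 - 78*w + 16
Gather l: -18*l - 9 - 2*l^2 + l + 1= -2*l^2 - 17*l - 8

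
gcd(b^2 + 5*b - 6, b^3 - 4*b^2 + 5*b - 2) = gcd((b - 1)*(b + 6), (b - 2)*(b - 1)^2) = b - 1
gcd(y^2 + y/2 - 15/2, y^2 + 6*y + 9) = y + 3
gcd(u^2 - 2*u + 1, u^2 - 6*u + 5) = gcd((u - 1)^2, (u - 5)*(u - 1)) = u - 1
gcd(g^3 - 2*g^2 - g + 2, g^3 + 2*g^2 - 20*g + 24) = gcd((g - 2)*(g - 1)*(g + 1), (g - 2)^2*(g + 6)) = g - 2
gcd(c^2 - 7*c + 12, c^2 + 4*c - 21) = c - 3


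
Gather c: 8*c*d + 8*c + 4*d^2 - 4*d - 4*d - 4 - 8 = c*(8*d + 8) + 4*d^2 - 8*d - 12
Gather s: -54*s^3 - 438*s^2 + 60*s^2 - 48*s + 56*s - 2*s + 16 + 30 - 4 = -54*s^3 - 378*s^2 + 6*s + 42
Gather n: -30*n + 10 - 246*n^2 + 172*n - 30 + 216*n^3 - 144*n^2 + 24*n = 216*n^3 - 390*n^2 + 166*n - 20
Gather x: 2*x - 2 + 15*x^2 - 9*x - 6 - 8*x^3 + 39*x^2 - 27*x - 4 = -8*x^3 + 54*x^2 - 34*x - 12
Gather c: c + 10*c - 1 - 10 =11*c - 11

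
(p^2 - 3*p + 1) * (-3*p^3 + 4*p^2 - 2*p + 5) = -3*p^5 + 13*p^4 - 17*p^3 + 15*p^2 - 17*p + 5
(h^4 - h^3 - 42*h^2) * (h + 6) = h^5 + 5*h^4 - 48*h^3 - 252*h^2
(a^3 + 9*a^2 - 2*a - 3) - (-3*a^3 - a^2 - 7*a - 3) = 4*a^3 + 10*a^2 + 5*a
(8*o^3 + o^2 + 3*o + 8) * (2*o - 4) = 16*o^4 - 30*o^3 + 2*o^2 + 4*o - 32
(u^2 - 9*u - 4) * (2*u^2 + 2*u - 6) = 2*u^4 - 16*u^3 - 32*u^2 + 46*u + 24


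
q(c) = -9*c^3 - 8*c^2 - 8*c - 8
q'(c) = -27*c^2 - 16*c - 8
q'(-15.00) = -5843.00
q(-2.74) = 139.00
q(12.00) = -16808.00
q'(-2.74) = -166.87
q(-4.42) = 648.23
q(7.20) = -3839.55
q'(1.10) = -58.27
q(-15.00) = 28687.00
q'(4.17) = -544.22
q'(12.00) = -4088.00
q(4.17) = -833.08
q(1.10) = -38.46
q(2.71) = -267.56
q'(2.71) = -249.65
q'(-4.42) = -464.76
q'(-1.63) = -53.66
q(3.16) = -397.16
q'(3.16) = -328.17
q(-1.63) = 22.76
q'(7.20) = -1522.88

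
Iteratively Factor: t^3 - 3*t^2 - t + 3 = (t - 1)*(t^2 - 2*t - 3) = (t - 1)*(t + 1)*(t - 3)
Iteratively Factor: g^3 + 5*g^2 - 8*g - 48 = (g + 4)*(g^2 + g - 12) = (g + 4)^2*(g - 3)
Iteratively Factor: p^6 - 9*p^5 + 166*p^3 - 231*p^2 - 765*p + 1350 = (p - 2)*(p^5 - 7*p^4 - 14*p^3 + 138*p^2 + 45*p - 675) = (p - 3)*(p - 2)*(p^4 - 4*p^3 - 26*p^2 + 60*p + 225) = (p - 5)*(p - 3)*(p - 2)*(p^3 + p^2 - 21*p - 45) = (p - 5)*(p - 3)*(p - 2)*(p + 3)*(p^2 - 2*p - 15) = (p - 5)^2*(p - 3)*(p - 2)*(p + 3)*(p + 3)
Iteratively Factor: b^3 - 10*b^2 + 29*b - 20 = (b - 4)*(b^2 - 6*b + 5) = (b - 4)*(b - 1)*(b - 5)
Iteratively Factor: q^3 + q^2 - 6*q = (q)*(q^2 + q - 6) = q*(q - 2)*(q + 3)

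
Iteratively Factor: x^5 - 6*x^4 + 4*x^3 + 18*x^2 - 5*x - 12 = (x - 3)*(x^4 - 3*x^3 - 5*x^2 + 3*x + 4) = (x - 3)*(x + 1)*(x^3 - 4*x^2 - x + 4) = (x - 3)*(x + 1)^2*(x^2 - 5*x + 4) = (x - 3)*(x - 1)*(x + 1)^2*(x - 4)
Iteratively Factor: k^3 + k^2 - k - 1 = (k - 1)*(k^2 + 2*k + 1) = (k - 1)*(k + 1)*(k + 1)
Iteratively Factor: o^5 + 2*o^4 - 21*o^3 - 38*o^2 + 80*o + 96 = (o + 4)*(o^4 - 2*o^3 - 13*o^2 + 14*o + 24) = (o + 1)*(o + 4)*(o^3 - 3*o^2 - 10*o + 24) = (o - 2)*(o + 1)*(o + 4)*(o^2 - o - 12) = (o - 4)*(o - 2)*(o + 1)*(o + 4)*(o + 3)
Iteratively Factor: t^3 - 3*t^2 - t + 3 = (t + 1)*(t^2 - 4*t + 3) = (t - 3)*(t + 1)*(t - 1)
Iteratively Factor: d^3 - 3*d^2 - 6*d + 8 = (d + 2)*(d^2 - 5*d + 4) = (d - 4)*(d + 2)*(d - 1)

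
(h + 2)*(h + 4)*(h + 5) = h^3 + 11*h^2 + 38*h + 40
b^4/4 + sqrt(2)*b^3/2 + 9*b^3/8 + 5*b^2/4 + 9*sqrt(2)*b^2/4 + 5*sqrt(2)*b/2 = b*(b/2 + 1)*(b/2 + sqrt(2))*(b + 5/2)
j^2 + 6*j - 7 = (j - 1)*(j + 7)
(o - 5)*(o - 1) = o^2 - 6*o + 5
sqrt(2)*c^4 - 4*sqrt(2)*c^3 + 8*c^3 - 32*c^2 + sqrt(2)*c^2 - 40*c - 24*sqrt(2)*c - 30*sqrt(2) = (c - 5)*(c + sqrt(2))*(c + 3*sqrt(2))*(sqrt(2)*c + sqrt(2))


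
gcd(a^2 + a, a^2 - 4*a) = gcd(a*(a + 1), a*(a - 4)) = a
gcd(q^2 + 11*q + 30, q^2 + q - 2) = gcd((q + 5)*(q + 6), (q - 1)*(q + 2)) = 1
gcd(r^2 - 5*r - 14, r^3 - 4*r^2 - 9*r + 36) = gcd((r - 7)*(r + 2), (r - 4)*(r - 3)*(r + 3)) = 1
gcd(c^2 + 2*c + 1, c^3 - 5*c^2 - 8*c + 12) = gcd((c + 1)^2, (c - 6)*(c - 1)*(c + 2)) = 1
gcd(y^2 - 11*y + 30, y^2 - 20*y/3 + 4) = y - 6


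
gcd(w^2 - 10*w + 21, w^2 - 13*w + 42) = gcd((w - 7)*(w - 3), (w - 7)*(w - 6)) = w - 7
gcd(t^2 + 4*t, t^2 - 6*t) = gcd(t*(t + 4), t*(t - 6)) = t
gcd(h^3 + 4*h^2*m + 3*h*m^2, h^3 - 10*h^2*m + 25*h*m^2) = h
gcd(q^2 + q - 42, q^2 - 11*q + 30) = q - 6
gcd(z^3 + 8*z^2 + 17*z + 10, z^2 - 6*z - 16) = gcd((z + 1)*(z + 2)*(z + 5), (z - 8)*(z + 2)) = z + 2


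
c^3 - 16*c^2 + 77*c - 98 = (c - 7)^2*(c - 2)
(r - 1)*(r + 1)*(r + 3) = r^3 + 3*r^2 - r - 3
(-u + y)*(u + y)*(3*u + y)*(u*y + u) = -3*u^4*y - 3*u^4 - u^3*y^2 - u^3*y + 3*u^2*y^3 + 3*u^2*y^2 + u*y^4 + u*y^3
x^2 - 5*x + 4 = (x - 4)*(x - 1)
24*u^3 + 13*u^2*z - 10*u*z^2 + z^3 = (-8*u + z)*(-3*u + z)*(u + z)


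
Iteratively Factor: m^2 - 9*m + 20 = (m - 5)*(m - 4)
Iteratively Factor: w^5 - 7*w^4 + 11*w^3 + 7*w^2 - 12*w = (w + 1)*(w^4 - 8*w^3 + 19*w^2 - 12*w) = (w - 1)*(w + 1)*(w^3 - 7*w^2 + 12*w) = (w - 3)*(w - 1)*(w + 1)*(w^2 - 4*w) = w*(w - 3)*(w - 1)*(w + 1)*(w - 4)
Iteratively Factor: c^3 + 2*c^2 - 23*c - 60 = (c - 5)*(c^2 + 7*c + 12) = (c - 5)*(c + 4)*(c + 3)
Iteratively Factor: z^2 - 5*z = (z)*(z - 5)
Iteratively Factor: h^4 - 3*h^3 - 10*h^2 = (h)*(h^3 - 3*h^2 - 10*h) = h*(h - 5)*(h^2 + 2*h) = h*(h - 5)*(h + 2)*(h)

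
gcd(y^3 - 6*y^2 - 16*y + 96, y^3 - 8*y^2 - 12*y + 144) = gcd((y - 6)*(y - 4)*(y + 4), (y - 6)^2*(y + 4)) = y^2 - 2*y - 24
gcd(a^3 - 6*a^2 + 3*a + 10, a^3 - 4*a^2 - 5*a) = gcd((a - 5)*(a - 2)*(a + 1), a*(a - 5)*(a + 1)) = a^2 - 4*a - 5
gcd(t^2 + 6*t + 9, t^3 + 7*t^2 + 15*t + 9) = t^2 + 6*t + 9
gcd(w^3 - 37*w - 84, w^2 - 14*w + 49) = w - 7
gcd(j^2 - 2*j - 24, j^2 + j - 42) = j - 6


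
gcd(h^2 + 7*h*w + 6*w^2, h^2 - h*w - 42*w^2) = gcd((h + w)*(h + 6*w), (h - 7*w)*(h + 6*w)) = h + 6*w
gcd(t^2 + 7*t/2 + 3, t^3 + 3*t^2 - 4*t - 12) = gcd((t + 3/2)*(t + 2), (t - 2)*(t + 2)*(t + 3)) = t + 2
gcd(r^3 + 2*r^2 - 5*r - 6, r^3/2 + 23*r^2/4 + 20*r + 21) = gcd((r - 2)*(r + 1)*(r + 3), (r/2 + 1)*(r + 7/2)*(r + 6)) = 1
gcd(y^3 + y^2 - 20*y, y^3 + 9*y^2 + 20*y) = y^2 + 5*y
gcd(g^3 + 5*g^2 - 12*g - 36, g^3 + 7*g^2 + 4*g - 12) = g^2 + 8*g + 12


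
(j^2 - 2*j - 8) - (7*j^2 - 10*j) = -6*j^2 + 8*j - 8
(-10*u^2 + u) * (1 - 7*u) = 70*u^3 - 17*u^2 + u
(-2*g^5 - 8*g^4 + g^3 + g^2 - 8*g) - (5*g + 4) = -2*g^5 - 8*g^4 + g^3 + g^2 - 13*g - 4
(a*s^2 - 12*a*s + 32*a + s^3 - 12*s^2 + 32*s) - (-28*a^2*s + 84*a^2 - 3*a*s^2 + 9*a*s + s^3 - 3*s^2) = 28*a^2*s - 84*a^2 + 4*a*s^2 - 21*a*s + 32*a - 9*s^2 + 32*s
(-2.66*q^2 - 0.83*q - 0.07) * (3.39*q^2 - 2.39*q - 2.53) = -9.0174*q^4 + 3.5437*q^3 + 8.4762*q^2 + 2.2672*q + 0.1771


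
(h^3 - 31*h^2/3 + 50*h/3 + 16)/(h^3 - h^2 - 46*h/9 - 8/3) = 3*(h - 8)/(3*h + 4)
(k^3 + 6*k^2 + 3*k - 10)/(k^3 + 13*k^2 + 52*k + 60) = (k - 1)/(k + 6)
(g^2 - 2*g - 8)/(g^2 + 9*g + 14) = (g - 4)/(g + 7)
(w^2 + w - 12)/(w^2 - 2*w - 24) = (w - 3)/(w - 6)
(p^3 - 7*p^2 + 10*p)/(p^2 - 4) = p*(p - 5)/(p + 2)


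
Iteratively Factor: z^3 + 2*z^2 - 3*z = (z)*(z^2 + 2*z - 3) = z*(z + 3)*(z - 1)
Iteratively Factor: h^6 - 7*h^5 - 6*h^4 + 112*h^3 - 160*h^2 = (h)*(h^5 - 7*h^4 - 6*h^3 + 112*h^2 - 160*h) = h*(h - 5)*(h^4 - 2*h^3 - 16*h^2 + 32*h) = h^2*(h - 5)*(h^3 - 2*h^2 - 16*h + 32) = h^2*(h - 5)*(h + 4)*(h^2 - 6*h + 8) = h^2*(h - 5)*(h - 2)*(h + 4)*(h - 4)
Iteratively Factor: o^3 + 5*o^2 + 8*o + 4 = (o + 2)*(o^2 + 3*o + 2) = (o + 1)*(o + 2)*(o + 2)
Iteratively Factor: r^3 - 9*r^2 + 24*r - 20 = (r - 2)*(r^2 - 7*r + 10) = (r - 5)*(r - 2)*(r - 2)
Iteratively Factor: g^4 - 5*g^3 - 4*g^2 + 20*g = (g - 5)*(g^3 - 4*g) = (g - 5)*(g - 2)*(g^2 + 2*g) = g*(g - 5)*(g - 2)*(g + 2)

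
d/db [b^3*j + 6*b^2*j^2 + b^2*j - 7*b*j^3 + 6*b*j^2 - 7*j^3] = j*(3*b^2 + 12*b*j + 2*b - 7*j^2 + 6*j)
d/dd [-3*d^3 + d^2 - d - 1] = -9*d^2 + 2*d - 1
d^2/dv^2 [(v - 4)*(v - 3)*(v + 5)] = 6*v - 4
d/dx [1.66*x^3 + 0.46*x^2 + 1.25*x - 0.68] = 4.98*x^2 + 0.92*x + 1.25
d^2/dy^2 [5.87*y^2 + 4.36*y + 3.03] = 11.7400000000000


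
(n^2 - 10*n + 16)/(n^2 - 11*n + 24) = (n - 2)/(n - 3)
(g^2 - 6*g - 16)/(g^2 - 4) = (g - 8)/(g - 2)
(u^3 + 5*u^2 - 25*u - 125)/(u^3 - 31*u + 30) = (u^2 + 10*u + 25)/(u^2 + 5*u - 6)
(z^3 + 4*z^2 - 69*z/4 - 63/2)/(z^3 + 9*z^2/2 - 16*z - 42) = (z + 3/2)/(z + 2)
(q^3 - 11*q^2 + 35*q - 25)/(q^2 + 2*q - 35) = (q^2 - 6*q + 5)/(q + 7)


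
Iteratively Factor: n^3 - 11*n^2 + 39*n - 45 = (n - 3)*(n^2 - 8*n + 15) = (n - 3)^2*(n - 5)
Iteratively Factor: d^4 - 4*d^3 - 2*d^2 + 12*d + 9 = (d - 3)*(d^3 - d^2 - 5*d - 3) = (d - 3)*(d + 1)*(d^2 - 2*d - 3) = (d - 3)^2*(d + 1)*(d + 1)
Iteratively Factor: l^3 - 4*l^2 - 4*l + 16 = (l - 2)*(l^2 - 2*l - 8) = (l - 4)*(l - 2)*(l + 2)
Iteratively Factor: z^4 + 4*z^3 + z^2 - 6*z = (z - 1)*(z^3 + 5*z^2 + 6*z) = (z - 1)*(z + 3)*(z^2 + 2*z) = z*(z - 1)*(z + 3)*(z + 2)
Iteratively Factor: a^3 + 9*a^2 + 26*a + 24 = (a + 4)*(a^2 + 5*a + 6) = (a + 3)*(a + 4)*(a + 2)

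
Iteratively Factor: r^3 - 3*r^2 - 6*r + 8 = (r - 4)*(r^2 + r - 2) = (r - 4)*(r + 2)*(r - 1)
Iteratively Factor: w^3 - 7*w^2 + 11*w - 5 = (w - 1)*(w^2 - 6*w + 5) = (w - 5)*(w - 1)*(w - 1)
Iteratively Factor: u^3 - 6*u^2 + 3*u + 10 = (u + 1)*(u^2 - 7*u + 10) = (u - 2)*(u + 1)*(u - 5)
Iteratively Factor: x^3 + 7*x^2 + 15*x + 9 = (x + 1)*(x^2 + 6*x + 9) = (x + 1)*(x + 3)*(x + 3)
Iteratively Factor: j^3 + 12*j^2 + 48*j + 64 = (j + 4)*(j^2 + 8*j + 16) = (j + 4)^2*(j + 4)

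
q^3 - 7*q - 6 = (q - 3)*(q + 1)*(q + 2)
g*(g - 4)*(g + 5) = g^3 + g^2 - 20*g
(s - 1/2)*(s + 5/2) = s^2 + 2*s - 5/4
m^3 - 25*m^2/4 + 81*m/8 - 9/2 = (m - 4)*(m - 3/2)*(m - 3/4)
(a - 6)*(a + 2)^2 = a^3 - 2*a^2 - 20*a - 24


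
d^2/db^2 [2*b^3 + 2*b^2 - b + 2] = 12*b + 4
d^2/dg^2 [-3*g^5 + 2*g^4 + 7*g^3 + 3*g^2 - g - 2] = -60*g^3 + 24*g^2 + 42*g + 6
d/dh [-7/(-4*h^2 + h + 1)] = 7*(1 - 8*h)/(-4*h^2 + h + 1)^2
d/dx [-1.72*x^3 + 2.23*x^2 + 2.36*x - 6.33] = -5.16*x^2 + 4.46*x + 2.36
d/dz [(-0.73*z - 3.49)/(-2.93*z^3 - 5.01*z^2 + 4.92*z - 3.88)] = (-4.2778*z^3 - 34.3344*z^2 - 34.9698*z + 20.0032)/(8.5849*z^6 + 29.3586*z^5 - 3.7311*z^4 - 26.5616*z^3 + 63.084*z^2 - 38.1792*z + 15.0544)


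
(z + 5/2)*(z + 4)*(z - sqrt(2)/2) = z^3 - sqrt(2)*z^2/2 + 13*z^2/2 - 13*sqrt(2)*z/4 + 10*z - 5*sqrt(2)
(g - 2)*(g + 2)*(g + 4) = g^3 + 4*g^2 - 4*g - 16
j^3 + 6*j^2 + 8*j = j*(j + 2)*(j + 4)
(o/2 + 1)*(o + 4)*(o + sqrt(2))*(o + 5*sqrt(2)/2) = o^4/2 + 7*sqrt(2)*o^3/4 + 3*o^3 + 13*o^2/2 + 21*sqrt(2)*o^2/2 + 15*o + 14*sqrt(2)*o + 20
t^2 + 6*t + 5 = (t + 1)*(t + 5)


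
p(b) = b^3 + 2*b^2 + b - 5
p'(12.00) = 481.00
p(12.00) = 2023.00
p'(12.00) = 481.00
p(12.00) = 2023.00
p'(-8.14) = 167.22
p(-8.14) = -419.97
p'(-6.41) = 98.62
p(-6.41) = -192.61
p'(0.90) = 7.03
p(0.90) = -1.75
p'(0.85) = 6.57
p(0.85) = -2.09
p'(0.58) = 4.33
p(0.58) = -3.55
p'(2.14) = 23.30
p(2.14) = 16.10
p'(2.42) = 28.25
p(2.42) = 23.31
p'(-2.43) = 8.99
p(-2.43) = -9.97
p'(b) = 3*b^2 + 4*b + 1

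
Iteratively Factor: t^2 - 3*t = (t)*(t - 3)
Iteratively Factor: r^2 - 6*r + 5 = (r - 5)*(r - 1)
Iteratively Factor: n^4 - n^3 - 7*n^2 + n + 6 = (n + 2)*(n^3 - 3*n^2 - n + 3) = (n - 3)*(n + 2)*(n^2 - 1) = (n - 3)*(n + 1)*(n + 2)*(n - 1)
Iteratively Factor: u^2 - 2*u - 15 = (u - 5)*(u + 3)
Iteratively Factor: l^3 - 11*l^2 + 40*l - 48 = (l - 4)*(l^2 - 7*l + 12) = (l - 4)^2*(l - 3)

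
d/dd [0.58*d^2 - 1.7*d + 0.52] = 1.16*d - 1.7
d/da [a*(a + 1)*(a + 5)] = 3*a^2 + 12*a + 5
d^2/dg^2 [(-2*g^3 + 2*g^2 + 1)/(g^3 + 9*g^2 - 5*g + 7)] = 20*(2*g^6 - 3*g^5 + 12*g^4 + 14*g^3 + 6*g^2 - 45*g + 6)/(g^9 + 27*g^8 + 228*g^7 + 480*g^6 - 762*g^5 + 2166*g^4 - 1868*g^3 + 1848*g^2 - 735*g + 343)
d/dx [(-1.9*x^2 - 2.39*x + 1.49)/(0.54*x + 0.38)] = (-1.026*x^2 - 1.444*x - 1.7128)/(0.2916*x^2 + 0.4104*x + 0.1444)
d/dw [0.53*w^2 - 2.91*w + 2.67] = 1.06*w - 2.91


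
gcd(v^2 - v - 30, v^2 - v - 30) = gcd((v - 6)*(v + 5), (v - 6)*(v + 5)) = v^2 - v - 30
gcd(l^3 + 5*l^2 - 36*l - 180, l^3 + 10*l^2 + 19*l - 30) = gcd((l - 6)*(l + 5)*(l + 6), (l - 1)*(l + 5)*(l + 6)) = l^2 + 11*l + 30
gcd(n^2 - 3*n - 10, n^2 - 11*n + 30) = n - 5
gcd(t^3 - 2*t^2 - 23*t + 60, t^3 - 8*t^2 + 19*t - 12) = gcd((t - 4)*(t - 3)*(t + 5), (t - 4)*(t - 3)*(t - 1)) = t^2 - 7*t + 12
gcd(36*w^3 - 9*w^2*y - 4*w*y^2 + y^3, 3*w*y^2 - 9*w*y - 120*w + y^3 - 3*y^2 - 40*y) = 3*w + y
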